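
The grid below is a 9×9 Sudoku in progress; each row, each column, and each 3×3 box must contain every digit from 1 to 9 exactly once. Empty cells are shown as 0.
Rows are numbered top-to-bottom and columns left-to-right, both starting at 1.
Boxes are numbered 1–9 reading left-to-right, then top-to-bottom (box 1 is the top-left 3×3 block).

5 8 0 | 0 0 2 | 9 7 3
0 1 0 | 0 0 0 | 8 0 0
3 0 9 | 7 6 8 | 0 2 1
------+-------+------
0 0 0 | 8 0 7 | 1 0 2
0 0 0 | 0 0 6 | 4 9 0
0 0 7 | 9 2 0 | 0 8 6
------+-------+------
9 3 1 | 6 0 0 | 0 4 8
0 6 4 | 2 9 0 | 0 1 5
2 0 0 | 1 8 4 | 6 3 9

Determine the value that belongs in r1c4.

Row 1 already contains {2, 3, 5, 7, 8, 9}.
Column 4 already contains {1, 2, 6, 7, 8, 9}.
Its 3×3 block (box 2) already contains {2, 6, 7, 8}.
The only value from 1–9 not eliminated is 4, so r1c4 = 4.

4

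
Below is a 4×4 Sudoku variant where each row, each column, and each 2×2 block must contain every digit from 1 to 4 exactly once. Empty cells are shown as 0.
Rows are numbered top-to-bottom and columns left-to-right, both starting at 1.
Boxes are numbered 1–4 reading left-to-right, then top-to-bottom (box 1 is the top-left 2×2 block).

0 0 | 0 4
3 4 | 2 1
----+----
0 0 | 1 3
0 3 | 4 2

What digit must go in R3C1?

4

Cell R3C1 itself could take any of {2, 4} by direct elimination.
Consider where 4 can go in column 1.
R1C1 is out (row 1 already has a 4).
R4C1 is out (row 4 already has a 4).
So the only cell in column 1 that can hold 4 is R3C1.
Therefore R3C1 = 4.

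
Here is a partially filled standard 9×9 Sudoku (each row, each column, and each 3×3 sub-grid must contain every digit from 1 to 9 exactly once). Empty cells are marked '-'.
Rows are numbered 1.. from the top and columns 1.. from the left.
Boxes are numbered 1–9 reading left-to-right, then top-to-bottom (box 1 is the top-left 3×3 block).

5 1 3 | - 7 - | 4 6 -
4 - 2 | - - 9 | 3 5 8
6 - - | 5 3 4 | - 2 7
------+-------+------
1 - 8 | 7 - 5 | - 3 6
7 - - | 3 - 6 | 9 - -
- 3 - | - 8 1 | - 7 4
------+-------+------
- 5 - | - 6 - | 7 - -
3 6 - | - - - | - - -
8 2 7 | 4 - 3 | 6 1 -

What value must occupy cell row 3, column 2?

Cell row 3, column 2 itself could take any of {8, 9} by direct elimination.
Consider where 8 can go in column 2.
row 2, column 2 is out (row 2 already has a 8).
row 4, column 2 is out (row 4 already has a 8).
row 5, column 2 is out (box 4 already has a 8).
So the only cell in column 2 that can hold 8 is row 3, column 2.
Therefore row 3, column 2 = 8.

8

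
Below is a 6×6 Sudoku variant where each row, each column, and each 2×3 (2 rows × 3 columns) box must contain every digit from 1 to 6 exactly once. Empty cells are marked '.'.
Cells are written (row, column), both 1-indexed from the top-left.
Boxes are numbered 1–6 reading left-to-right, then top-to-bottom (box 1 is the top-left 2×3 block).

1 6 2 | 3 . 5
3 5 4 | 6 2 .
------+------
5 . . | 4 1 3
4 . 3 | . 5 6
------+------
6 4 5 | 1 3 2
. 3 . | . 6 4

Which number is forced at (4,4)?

2

Row 4 already contains {3, 4, 5, 6}.
Column 4 already contains {1, 3, 4, 6}.
Its 2×3 block (box 4) already contains {1, 3, 4, 5, 6}.
The only value from 1–6 not eliminated is 2, so (4,4) = 2.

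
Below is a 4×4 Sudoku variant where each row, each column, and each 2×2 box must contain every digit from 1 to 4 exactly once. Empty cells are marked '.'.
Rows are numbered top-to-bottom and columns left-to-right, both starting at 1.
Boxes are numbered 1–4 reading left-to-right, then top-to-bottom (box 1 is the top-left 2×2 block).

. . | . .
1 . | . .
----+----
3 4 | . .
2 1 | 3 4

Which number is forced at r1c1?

4

Row 1 already contains {}.
Column 1 already contains {1, 2, 3}.
Its 2×2 block (box 1) already contains {1}.
The only value from 1–4 not eliminated is 4, so r1c1 = 4.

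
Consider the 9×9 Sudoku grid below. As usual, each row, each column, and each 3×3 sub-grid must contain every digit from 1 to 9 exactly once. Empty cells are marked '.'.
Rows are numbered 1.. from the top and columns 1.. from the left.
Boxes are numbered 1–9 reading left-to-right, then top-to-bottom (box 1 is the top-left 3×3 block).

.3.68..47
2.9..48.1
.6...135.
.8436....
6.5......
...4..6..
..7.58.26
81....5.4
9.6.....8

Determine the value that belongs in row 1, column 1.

5

Cell row 1, column 1 itself could take any of {1, 5} by direct elimination.
Consider where 5 can go in column 1.
row 3, column 1 is out (row 3 already has a 5).
row 4, column 1 is out (box 4 already has a 5).
row 6, column 1 is out (box 4 already has a 5).
row 7, column 1 is out (row 7 already has a 5).
So the only cell in column 1 that can hold 5 is row 1, column 1.
Therefore row 1, column 1 = 5.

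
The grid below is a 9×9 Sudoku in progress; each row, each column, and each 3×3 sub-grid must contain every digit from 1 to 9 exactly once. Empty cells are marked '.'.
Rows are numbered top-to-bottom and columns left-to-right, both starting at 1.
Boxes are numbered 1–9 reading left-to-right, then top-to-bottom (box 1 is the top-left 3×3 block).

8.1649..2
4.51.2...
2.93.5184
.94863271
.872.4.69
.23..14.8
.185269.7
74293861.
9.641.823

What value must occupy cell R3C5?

Row 3 already contains {1, 2, 3, 4, 5, 8, 9}.
Column 5 already contains {1, 2, 3, 4, 6}.
Its 3×3 block (box 2) already contains {1, 2, 3, 4, 5, 6, 9}.
The only value from 1–9 not eliminated is 7, so R3C5 = 7.

7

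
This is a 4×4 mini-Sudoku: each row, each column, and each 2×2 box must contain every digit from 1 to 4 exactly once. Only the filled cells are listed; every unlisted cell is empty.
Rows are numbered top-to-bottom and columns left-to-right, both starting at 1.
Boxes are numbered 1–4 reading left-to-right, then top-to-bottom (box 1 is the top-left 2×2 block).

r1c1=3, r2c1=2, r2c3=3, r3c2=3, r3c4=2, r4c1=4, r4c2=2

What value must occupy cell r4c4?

3

Cell r4c4 itself could take any of {1, 3} by direct elimination.
Consider where 3 can go in column 4.
r1c4 is out (row 1 already has a 3).
r2c4 is out (row 2 already has a 3).
So the only cell in column 4 that can hold 3 is r4c4.
Therefore r4c4 = 3.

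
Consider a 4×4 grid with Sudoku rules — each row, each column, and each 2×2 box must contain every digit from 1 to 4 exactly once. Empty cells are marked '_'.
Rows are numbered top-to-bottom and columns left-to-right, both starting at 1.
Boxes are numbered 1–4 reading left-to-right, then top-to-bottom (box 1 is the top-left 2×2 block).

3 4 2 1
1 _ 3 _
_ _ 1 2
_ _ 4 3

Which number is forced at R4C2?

Cell R4C2 itself could take any of {1, 2} by direct elimination.
Consider where 1 can go in column 2.
R2C2 is out (row 2 already has a 1).
R3C2 is out (row 3 already has a 1).
So the only cell in column 2 that can hold 1 is R4C2.
Therefore R4C2 = 1.

1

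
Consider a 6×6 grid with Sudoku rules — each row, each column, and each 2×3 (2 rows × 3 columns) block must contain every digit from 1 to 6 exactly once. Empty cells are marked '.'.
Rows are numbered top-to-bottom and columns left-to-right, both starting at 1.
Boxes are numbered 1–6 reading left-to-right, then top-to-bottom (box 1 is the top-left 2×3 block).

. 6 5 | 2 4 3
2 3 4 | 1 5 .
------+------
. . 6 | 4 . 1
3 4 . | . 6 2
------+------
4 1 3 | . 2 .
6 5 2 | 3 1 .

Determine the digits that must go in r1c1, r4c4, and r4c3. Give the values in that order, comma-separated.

1,5,1

For r1c1:
  Row 1 already contains {2, 3, 4, 5, 6}.
  Column 1 already contains {2, 3, 4, 6}.
  Its 2×3 block (box 1) already contains {2, 3, 4, 5, 6}.
  The only value from 1–6 not eliminated is 1, so r1c1 = 1.
For r4c4:
  Row 4 already contains {2, 3, 4, 6}.
  Column 4 already contains {1, 2, 3, 4}.
  Its 2×3 block (box 4) already contains {1, 2, 4, 6}.
  The only value from 1–6 not eliminated is 5, so r4c4 = 5.
For r4c3:
  Row 4 already contains {2, 3, 4, 6}.
  Column 3 already contains {2, 3, 4, 5, 6}.
  Its 2×3 block (box 3) already contains {3, 4, 6}.
  The only value from 1–6 not eliminated is 1, so r4c3 = 1.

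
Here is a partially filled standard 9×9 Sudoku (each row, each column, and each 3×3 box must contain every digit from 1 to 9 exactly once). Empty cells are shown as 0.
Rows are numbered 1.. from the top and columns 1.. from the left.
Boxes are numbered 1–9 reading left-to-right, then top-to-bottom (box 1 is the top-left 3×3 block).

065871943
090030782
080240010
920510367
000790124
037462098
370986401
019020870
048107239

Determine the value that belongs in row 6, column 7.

Row 6 already contains {2, 3, 4, 6, 7, 8, 9}.
Column 7 already contains {1, 2, 3, 4, 7, 8, 9}.
Its 3×3 block (box 6) already contains {1, 2, 3, 4, 6, 7, 8, 9}.
The only value from 1–9 not eliminated is 5, so row 6, column 7 = 5.

5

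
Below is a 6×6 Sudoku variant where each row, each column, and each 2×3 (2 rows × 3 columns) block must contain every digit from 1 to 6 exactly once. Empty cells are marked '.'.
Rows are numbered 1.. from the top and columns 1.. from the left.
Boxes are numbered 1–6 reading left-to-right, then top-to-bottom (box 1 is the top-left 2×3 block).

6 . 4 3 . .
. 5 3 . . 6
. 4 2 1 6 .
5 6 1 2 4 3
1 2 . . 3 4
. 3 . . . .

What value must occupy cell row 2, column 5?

Cell row 2, column 5 itself could take any of {1, 2} by direct elimination.
Consider where 1 can go in row 2.
row 2, column 1 is out (column 1 already has a 1).
row 2, column 4 is out (column 4 already has a 1).
So the only cell in row 2 that can hold 1 is row 2, column 5.
Therefore row 2, column 5 = 1.

1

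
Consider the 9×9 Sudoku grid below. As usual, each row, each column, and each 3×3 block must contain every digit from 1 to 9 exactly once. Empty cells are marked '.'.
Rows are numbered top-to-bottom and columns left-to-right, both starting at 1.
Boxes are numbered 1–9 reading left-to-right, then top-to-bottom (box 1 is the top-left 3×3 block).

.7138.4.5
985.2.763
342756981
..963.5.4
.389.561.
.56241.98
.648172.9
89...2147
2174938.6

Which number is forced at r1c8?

Row 1 already contains {1, 3, 4, 5, 7, 8}.
Column 8 already contains {1, 4, 6, 8, 9}.
Its 3×3 block (box 3) already contains {1, 3, 4, 5, 6, 7, 8, 9}.
The only value from 1–9 not eliminated is 2, so r1c8 = 2.

2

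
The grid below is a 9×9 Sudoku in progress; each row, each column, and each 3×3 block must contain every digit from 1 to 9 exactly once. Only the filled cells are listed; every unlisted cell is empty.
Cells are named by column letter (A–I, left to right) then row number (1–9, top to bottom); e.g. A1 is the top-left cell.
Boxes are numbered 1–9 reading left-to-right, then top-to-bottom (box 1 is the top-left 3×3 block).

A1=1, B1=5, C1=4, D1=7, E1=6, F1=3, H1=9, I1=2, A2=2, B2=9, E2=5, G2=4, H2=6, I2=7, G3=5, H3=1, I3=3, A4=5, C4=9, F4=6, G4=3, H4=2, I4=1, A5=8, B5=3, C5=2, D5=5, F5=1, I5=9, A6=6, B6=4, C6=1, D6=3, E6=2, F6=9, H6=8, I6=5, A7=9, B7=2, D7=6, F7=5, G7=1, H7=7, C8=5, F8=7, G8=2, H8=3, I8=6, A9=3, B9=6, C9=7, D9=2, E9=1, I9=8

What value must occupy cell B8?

1

Cell B8 itself could take any of {1, 8} by direct elimination.
Consider where 1 can go in row 8.
A8 is out (column A already has a 1).
D8 is out (box 8 already has a 1).
E8 is out (column E already has a 1).
So the only cell in row 8 that can hold 1 is B8.
Therefore B8 = 1.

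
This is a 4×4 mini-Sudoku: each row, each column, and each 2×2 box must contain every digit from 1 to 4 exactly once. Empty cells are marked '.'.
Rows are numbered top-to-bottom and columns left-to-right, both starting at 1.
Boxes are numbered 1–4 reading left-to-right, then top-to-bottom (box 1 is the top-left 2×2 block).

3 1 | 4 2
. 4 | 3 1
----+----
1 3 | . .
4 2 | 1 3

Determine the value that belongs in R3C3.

2

Row 3 already contains {1, 3}.
Column 3 already contains {1, 3, 4}.
Its 2×2 block (box 4) already contains {1, 3}.
The only value from 1–4 not eliminated is 2, so R3C3 = 2.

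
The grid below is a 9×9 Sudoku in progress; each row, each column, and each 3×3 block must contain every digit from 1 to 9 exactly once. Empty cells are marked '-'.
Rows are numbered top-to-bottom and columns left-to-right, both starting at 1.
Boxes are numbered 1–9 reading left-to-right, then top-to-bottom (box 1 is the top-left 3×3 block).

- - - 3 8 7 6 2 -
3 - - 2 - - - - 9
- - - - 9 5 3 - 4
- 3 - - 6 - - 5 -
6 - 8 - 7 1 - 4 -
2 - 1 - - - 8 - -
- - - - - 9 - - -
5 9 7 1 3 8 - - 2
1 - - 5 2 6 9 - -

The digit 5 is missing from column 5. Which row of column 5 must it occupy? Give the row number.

6

Consider where 5 can go in column 5.
r2c5 is out (box 2 already has a 5).
r7c5 is out (box 8 already has a 5).
So the only cell in column 5 that can hold 5 is r6c5.
That is row 6.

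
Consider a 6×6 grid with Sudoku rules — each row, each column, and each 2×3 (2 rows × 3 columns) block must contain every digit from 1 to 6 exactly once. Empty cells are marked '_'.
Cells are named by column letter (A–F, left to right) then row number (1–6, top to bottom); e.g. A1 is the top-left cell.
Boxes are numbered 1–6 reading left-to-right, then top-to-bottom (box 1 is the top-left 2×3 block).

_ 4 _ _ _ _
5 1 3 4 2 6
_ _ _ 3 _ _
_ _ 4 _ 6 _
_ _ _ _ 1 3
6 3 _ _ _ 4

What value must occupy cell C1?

6

Cell C1 itself could take any of {2, 6} by direct elimination.
Consider where 6 can go in box 1.
A1 is out (column A already has a 6).
So the only cell in box 1 that can hold 6 is C1.
Therefore C1 = 6.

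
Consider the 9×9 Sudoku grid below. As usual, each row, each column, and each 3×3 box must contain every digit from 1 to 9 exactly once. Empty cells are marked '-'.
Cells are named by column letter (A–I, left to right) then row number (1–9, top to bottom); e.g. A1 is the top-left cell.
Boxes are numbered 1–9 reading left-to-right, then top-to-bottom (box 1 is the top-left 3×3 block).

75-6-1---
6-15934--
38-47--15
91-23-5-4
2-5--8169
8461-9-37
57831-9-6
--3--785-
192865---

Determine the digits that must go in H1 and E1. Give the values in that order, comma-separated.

9,8

For H1:
  Consider where 9 can go in box 3.
  G1 is out (column G already has a 9).
  I1 is out (column I already has a 9).
  H2 is out (row 2 already has a 9).
  I2 is out (row 2 already has a 9).
  G3 is out (column G already has a 9).
  So the only cell in box 3 that can hold 9 is H1.
  So H1 = 9.
For E1:
  Consider where 8 can go in column E.
  E5 is out (row 5 already has a 8).
  E6 is out (row 6 already has a 8).
  E8 is out (row 8 already has a 8).
  So the only cell in column E that can hold 8 is E1.
  So E1 = 8.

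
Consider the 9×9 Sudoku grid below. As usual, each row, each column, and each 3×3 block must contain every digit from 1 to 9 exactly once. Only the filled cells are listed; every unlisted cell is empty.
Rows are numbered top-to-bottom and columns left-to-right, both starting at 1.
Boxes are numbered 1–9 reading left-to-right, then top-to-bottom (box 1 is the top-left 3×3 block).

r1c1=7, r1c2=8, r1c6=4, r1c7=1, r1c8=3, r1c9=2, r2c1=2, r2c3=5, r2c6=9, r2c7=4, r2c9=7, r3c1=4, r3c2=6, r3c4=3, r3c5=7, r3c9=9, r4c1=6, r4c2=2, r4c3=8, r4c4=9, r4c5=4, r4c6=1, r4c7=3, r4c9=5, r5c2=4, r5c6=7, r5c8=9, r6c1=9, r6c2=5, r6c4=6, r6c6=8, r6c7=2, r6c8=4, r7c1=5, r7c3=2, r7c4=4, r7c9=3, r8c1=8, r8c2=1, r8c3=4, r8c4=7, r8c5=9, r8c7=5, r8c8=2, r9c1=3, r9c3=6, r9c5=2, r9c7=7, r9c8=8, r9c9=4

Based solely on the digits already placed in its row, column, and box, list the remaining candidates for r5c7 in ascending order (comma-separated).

Row 5 already contains {4, 7, 9}.
Column 7 already contains {1, 2, 3, 4, 5, 7}.
Its 3×3 block (box 6) already contains {2, 3, 4, 5, 9}.
Removing those from 1–9 leaves {6, 8} as the candidates for r5c7.

6,8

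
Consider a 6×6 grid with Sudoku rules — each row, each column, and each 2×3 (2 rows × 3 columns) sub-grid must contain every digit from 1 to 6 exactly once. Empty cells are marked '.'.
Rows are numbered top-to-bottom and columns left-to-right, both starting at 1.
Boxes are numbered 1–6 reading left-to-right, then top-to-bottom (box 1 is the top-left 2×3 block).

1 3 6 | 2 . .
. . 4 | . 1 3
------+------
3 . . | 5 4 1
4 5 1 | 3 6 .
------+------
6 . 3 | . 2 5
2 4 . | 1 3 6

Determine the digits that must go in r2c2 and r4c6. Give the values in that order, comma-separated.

2,2

For r2c2:
  Row 2 already contains {1, 3, 4}.
  Column 2 already contains {3, 4, 5}.
  Its 2×3 block (box 1) already contains {1, 3, 4, 6}.
  The only value from 1–6 not eliminated is 2, so r2c2 = 2.
For r4c6:
  Row 4 already contains {1, 3, 4, 5, 6}.
  Column 6 already contains {1, 3, 5, 6}.
  Its 2×3 block (box 4) already contains {1, 3, 4, 5, 6}.
  The only value from 1–6 not eliminated is 2, so r4c6 = 2.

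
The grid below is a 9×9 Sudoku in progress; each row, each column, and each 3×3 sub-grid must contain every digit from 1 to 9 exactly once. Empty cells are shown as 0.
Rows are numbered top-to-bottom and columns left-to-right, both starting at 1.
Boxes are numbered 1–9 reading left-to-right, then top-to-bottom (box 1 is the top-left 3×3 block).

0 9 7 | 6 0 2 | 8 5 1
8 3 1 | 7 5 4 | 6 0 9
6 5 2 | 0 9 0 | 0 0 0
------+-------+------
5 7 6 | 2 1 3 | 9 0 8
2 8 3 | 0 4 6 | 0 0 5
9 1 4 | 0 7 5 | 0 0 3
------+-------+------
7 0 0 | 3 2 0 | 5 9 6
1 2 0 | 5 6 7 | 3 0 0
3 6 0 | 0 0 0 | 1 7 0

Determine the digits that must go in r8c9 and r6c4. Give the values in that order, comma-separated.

For r8c9:
  Row 8 already contains {1, 2, 3, 5, 6, 7}.
  Column 9 already contains {1, 3, 5, 6, 8, 9}.
  Its 3×3 block (box 9) already contains {1, 3, 5, 6, 7, 9}.
  The only value from 1–9 not eliminated is 4, so r8c9 = 4.
For r6c4:
  Row 6 already contains {1, 3, 4, 5, 7, 9}.
  Column 4 already contains {2, 3, 5, 6, 7}.
  Its 3×3 block (box 5) already contains {1, 2, 3, 4, 5, 6, 7}.
  The only value from 1–9 not eliminated is 8, so r6c4 = 8.

4,8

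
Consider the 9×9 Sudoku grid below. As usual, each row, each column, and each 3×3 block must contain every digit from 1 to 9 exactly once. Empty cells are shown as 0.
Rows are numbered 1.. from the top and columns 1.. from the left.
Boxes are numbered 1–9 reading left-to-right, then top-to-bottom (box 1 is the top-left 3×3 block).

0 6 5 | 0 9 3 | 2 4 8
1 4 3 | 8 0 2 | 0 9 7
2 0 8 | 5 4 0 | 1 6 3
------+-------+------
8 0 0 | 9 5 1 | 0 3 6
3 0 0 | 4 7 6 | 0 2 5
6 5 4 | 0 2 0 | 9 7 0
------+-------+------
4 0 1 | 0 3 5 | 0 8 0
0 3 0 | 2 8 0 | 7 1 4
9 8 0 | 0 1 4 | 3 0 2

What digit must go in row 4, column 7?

Row 4 already contains {1, 3, 5, 6, 8, 9}.
Column 7 already contains {1, 2, 3, 7, 9}.
Its 3×3 block (box 6) already contains {2, 3, 5, 6, 7, 9}.
The only value from 1–9 not eliminated is 4, so row 4, column 7 = 4.

4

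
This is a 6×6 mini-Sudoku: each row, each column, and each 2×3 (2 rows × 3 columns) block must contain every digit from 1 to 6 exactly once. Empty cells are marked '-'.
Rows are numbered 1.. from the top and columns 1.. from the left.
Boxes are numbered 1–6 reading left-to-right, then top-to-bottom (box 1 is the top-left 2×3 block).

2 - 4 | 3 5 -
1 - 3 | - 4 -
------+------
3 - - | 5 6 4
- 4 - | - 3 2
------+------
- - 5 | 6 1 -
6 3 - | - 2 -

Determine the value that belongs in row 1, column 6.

1

Cell row 1, column 6 itself could take any of {1, 6} by direct elimination.
Consider where 1 can go in column 6.
row 2, column 6 is out (row 2 already has a 1).
row 5, column 6 is out (row 5 already has a 1).
row 6, column 6 is out (box 6 already has a 1).
So the only cell in column 6 that can hold 1 is row 1, column 6.
Therefore row 1, column 6 = 1.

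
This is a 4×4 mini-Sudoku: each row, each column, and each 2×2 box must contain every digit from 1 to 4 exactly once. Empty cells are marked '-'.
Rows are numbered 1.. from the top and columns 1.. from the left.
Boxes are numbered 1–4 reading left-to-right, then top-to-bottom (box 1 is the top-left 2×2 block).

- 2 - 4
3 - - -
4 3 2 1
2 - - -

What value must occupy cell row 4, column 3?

Cell row 4, column 3 itself could take any of {3, 4} by direct elimination.
Consider where 4 can go in column 3.
row 1, column 3 is out (row 1 already has a 4).
row 2, column 3 is out (box 2 already has a 4).
So the only cell in column 3 that can hold 4 is row 4, column 3.
Therefore row 4, column 3 = 4.

4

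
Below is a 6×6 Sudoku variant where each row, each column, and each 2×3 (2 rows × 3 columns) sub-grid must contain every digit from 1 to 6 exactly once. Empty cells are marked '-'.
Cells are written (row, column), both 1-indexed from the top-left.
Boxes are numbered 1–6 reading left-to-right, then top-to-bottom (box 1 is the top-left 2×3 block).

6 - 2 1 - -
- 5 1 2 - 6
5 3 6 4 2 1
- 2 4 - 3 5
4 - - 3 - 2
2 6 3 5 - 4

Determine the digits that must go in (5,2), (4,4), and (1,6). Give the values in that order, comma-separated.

For (5,2):
  Row 5 already contains {2, 3, 4}.
  Column 2 already contains {2, 3, 5, 6}.
  Its 2×3 block (box 5) already contains {2, 3, 4, 6}.
  The only value from 1–6 not eliminated is 1, so (5,2) = 1.
For (4,4):
  Row 4 already contains {2, 3, 4, 5}.
  Column 4 already contains {1, 2, 3, 4, 5}.
  Its 2×3 block (box 4) already contains {1, 2, 3, 4, 5}.
  The only value from 1–6 not eliminated is 6, so (4,4) = 6.
For (1,6):
  Row 1 already contains {1, 2, 6}.
  Column 6 already contains {1, 2, 4, 5, 6}.
  Its 2×3 block (box 2) already contains {1, 2, 6}.
  The only value from 1–6 not eliminated is 3, so (1,6) = 3.

1,6,3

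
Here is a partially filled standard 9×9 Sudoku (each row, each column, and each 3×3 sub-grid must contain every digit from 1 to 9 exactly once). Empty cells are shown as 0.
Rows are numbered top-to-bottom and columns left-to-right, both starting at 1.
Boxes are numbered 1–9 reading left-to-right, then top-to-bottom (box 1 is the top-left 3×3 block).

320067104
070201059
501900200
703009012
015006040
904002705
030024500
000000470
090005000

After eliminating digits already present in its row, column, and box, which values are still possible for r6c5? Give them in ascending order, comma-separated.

Row 6 already contains {2, 4, 5, 7, 9}.
Column 5 already contains {2, 6}.
Its 3×3 block (box 5) already contains {2, 6, 9}.
Removing those from 1–9 leaves {1, 3, 8} as the candidates for r6c5.

1,3,8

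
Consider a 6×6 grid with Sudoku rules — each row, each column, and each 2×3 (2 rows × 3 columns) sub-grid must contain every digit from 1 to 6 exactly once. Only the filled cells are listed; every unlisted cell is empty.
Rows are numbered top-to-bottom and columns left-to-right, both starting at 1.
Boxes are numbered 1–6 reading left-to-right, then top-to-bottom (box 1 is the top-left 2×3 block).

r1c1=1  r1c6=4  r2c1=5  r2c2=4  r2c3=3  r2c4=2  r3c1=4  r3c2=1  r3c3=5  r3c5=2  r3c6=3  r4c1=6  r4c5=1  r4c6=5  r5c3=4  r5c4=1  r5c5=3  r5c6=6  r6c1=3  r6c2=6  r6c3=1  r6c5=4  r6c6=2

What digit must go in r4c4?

Row 4 already contains {1, 5, 6}.
Column 4 already contains {1, 2}.
Its 2×3 block (box 4) already contains {1, 2, 3, 5}.
The only value from 1–6 not eliminated is 4, so r4c4 = 4.

4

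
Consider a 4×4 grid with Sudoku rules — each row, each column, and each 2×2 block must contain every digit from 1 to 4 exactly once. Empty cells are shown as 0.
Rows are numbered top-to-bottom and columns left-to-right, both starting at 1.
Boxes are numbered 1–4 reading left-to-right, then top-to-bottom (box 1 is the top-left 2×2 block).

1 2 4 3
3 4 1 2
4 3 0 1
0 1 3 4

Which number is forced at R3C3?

2

Row 3 already contains {1, 3, 4}.
Column 3 already contains {1, 3, 4}.
Its 2×2 block (box 4) already contains {1, 3, 4}.
The only value from 1–4 not eliminated is 2, so R3C3 = 2.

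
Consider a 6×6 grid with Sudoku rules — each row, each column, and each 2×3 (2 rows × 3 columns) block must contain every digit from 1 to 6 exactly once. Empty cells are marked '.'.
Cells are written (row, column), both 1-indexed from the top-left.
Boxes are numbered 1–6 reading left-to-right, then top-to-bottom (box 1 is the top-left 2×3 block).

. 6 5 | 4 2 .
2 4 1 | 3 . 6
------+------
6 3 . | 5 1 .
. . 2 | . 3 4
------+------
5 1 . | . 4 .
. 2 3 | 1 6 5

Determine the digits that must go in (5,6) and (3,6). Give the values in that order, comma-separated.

For (5,6):
  Consider where 3 can go in box 6.
  (5,4) is out (column 4 already has a 3).
  So the only cell in box 6 that can hold 3 is (5,6).
  So (5,6) = 3.
For (3,6):
  Row 3 already contains {1, 3, 5, 6}.
  Column 6 already contains {4, 5, 6}.
  Its 2×3 block (box 4) already contains {1, 3, 4, 5}.
  The only value from 1–6 not eliminated is 2, so (3,6) = 2.

3,2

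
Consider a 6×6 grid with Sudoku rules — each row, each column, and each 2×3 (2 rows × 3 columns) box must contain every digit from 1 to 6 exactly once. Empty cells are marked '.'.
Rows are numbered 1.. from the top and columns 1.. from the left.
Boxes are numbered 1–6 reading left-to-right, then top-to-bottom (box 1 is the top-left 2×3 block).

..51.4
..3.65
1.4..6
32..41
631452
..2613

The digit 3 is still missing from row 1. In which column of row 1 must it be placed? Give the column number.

Consider where 3 can go in row 1.
row 1, column 1 is out (column 1 already has a 3).
row 1, column 2 is out (column 2 already has a 3).
So the only cell in row 1 that can hold 3 is row 1, column 5.
That is column 5.

5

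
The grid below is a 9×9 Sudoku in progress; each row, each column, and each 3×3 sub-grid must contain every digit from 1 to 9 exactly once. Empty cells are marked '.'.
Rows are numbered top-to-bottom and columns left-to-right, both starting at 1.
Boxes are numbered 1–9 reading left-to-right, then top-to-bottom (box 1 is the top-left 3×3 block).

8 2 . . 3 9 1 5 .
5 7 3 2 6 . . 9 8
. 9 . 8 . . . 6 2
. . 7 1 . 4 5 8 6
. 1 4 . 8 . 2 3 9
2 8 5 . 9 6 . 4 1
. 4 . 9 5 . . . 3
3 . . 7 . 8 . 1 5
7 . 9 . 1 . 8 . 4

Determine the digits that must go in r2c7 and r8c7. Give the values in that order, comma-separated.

4,9

For r2c7:
  Row 2 already contains {2, 3, 5, 6, 7, 8, 9}.
  Column 7 already contains {1, 2, 5, 8}.
  Its 3×3 block (box 3) already contains {1, 2, 5, 6, 8, 9}.
  The only value from 1–9 not eliminated is 4, so r2c7 = 4.
For r8c7:
  Consider where 9 can go in row 8.
  r8c2 is out (column 2 already has a 9).
  r8c3 is out (column 3 already has a 9).
  r8c5 is out (column 5 already has a 9).
  So the only cell in row 8 that can hold 9 is r8c7.
  So r8c7 = 9.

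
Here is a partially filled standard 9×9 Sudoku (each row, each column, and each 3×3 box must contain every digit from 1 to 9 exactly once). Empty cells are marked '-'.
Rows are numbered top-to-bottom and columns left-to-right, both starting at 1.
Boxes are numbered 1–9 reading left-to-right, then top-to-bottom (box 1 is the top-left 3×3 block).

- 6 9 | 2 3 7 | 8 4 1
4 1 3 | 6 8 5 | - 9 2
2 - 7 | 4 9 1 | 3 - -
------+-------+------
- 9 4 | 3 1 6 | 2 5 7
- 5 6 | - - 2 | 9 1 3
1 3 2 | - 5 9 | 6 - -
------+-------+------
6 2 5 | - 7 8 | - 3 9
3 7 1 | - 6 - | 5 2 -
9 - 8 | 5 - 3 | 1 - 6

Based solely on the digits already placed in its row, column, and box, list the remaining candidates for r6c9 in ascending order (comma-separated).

Row 6 already contains {1, 2, 3, 5, 6, 9}.
Column 9 already contains {1, 2, 3, 6, 7, 9}.
Its 3×3 block (box 6) already contains {1, 2, 3, 5, 6, 7, 9}.
Removing those from 1–9 leaves {4, 8} as the candidates for r6c9.

4,8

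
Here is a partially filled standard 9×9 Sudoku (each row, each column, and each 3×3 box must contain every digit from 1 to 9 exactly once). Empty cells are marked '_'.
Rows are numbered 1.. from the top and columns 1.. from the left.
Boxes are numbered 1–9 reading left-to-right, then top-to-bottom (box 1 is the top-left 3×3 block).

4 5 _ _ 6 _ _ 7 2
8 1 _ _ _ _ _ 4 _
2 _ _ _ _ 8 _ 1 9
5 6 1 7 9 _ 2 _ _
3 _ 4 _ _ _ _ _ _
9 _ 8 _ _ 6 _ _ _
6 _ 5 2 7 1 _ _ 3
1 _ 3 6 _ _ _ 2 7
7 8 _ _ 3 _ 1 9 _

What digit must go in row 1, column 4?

Cell row 1, column 4 itself could take any of {1, 3, 9} by direct elimination.
Consider where 1 can go in box 2.
row 1, column 6 is out (column 6 already has a 1). row 2, column 4 is out (row 2 already has a 1). row 2, column 5 is out (row 2 already has a 1). row 2, column 6 is out (row 2 already has a 1). The remaining empty cells in box 2 are similarly blocked.
So the only cell in box 2 that can hold 1 is row 1, column 4.
Therefore row 1, column 4 = 1.

1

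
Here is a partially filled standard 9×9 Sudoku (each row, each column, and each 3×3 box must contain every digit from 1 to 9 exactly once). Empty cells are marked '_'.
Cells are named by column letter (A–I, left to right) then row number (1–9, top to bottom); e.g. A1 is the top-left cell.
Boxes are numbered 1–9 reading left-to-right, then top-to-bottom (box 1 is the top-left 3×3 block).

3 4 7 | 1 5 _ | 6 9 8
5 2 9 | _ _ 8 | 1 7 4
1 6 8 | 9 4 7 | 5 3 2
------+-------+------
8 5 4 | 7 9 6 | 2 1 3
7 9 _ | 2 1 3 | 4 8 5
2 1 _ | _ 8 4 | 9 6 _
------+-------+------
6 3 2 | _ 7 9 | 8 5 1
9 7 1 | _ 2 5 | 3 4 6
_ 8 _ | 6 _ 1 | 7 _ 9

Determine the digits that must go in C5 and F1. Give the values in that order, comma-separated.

6,2

For C5:
  Row 5 already contains {1, 2, 3, 4, 5, 7, 8, 9}.
  Column C already contains {1, 2, 4, 7, 8, 9}.
  Its 3×3 block (box 4) already contains {1, 2, 4, 5, 7, 8, 9}.
  The only value from 1–9 not eliminated is 6, so C5 = 6.
For F1:
  Row 1 already contains {1, 3, 4, 5, 6, 7, 8, 9}.
  Column F already contains {1, 3, 4, 5, 6, 7, 8, 9}.
  Its 3×3 block (box 2) already contains {1, 4, 5, 7, 8, 9}.
  The only value from 1–9 not eliminated is 2, so F1 = 2.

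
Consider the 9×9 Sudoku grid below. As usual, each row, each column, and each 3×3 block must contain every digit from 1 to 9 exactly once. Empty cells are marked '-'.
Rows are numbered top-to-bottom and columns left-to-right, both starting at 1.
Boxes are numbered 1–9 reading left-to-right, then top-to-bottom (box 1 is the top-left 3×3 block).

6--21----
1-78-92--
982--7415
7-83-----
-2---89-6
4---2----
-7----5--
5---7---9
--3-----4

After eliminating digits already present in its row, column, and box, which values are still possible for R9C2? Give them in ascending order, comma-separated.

Row 9 already contains {3, 4}.
Column 2 already contains {2, 7, 8}.
Its 3×3 block (box 7) already contains {3, 5, 7}.
Removing those from 1–9 leaves {1, 6, 9} as the candidates for R9C2.

1,6,9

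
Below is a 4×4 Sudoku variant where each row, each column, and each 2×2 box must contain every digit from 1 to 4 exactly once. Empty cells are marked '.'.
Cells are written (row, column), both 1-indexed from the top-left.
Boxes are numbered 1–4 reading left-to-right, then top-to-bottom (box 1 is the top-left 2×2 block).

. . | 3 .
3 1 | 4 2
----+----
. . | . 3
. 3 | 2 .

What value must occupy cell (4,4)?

4

Cell (4,4) itself could take any of {1, 4} by direct elimination.
Consider where 4 can go in column 4.
(1,4) is out (box 2 already has a 4).
So the only cell in column 4 that can hold 4 is (4,4).
Therefore (4,4) = 4.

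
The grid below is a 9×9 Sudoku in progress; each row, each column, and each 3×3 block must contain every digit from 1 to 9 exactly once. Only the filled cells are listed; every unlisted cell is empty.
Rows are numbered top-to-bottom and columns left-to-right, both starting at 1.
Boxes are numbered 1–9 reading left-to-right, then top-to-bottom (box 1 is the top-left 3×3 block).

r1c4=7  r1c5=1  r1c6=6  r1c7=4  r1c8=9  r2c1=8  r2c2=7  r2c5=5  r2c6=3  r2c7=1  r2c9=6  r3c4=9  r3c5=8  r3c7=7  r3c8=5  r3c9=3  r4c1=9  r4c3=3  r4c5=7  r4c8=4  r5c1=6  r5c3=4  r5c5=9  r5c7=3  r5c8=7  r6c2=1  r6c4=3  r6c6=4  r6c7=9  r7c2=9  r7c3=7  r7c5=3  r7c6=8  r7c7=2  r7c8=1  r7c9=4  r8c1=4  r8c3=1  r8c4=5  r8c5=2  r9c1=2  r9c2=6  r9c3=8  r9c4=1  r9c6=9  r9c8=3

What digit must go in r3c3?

Cell r3c3 itself could take any of {2, 6} by direct elimination.
Consider where 6 can go in row 3.
r3c1 is out (column 1 already has a 6).
r3c2 is out (column 2 already has a 6).
r3c6 is out (column 6 already has a 6).
So the only cell in row 3 that can hold 6 is r3c3.
Therefore r3c3 = 6.

6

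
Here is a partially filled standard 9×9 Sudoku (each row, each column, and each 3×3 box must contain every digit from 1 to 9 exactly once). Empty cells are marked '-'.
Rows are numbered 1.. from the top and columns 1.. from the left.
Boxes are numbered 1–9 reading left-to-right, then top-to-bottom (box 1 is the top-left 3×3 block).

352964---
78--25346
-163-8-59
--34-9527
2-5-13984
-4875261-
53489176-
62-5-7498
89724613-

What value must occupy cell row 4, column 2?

6

Row 4 already contains {2, 3, 4, 5, 7, 9}.
Column 2 already contains {1, 2, 3, 4, 5, 8, 9}.
Its 3×3 block (box 4) already contains {2, 3, 4, 5, 8}.
The only value from 1–9 not eliminated is 6, so row 4, column 2 = 6.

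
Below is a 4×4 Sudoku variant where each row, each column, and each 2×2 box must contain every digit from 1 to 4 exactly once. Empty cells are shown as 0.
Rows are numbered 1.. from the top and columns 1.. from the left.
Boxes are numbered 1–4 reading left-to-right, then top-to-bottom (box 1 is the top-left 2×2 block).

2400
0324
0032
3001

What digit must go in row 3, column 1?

Cell row 3, column 1 itself could take any of {1, 4} by direct elimination.
Consider where 4 can go in row 3.
row 3, column 2 is out (column 2 already has a 4).
So the only cell in row 3 that can hold 4 is row 3, column 1.
Therefore row 3, column 1 = 4.

4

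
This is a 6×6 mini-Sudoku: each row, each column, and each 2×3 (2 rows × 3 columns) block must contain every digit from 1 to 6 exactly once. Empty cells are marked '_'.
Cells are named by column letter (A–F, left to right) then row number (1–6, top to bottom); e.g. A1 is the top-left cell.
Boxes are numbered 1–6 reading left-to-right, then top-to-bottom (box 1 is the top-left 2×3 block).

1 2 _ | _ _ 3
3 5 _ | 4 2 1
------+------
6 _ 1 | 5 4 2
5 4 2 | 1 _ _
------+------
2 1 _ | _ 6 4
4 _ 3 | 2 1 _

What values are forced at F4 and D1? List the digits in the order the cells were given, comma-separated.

6,6

For F4:
  Row 4 already contains {1, 2, 4, 5}.
  Column F already contains {1, 2, 3, 4}.
  Its 2×3 block (box 4) already contains {1, 2, 4, 5}.
  The only value from 1–6 not eliminated is 6, so F4 = 6.
For D1:
  Row 1 already contains {1, 2, 3}.
  Column D already contains {1, 2, 4, 5}.
  Its 2×3 block (box 2) already contains {1, 2, 3, 4}.
  The only value from 1–6 not eliminated is 6, so D1 = 6.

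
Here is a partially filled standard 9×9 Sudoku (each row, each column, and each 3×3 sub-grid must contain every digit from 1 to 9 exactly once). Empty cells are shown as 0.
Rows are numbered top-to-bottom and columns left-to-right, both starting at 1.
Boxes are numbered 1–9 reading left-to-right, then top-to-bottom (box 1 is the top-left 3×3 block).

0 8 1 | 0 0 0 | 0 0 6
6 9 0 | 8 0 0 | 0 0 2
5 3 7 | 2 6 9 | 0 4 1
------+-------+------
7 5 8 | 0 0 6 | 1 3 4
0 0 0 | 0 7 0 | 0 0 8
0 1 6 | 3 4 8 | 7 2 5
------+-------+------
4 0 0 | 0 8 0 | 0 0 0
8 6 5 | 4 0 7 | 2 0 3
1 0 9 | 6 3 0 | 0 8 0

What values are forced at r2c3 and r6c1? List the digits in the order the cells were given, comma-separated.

For r2c3:
  Row 2 already contains {2, 6, 8, 9}.
  Column 3 already contains {1, 5, 6, 7, 8, 9}.
  Its 3×3 block (box 1) already contains {1, 3, 5, 6, 7, 8, 9}.
  The only value from 1–9 not eliminated is 4, so r2c3 = 4.
For r6c1:
  Row 6 already contains {1, 2, 3, 4, 5, 6, 7, 8}.
  Column 1 already contains {1, 4, 5, 6, 7, 8}.
  Its 3×3 block (box 4) already contains {1, 5, 6, 7, 8}.
  The only value from 1–9 not eliminated is 9, so r6c1 = 9.

4,9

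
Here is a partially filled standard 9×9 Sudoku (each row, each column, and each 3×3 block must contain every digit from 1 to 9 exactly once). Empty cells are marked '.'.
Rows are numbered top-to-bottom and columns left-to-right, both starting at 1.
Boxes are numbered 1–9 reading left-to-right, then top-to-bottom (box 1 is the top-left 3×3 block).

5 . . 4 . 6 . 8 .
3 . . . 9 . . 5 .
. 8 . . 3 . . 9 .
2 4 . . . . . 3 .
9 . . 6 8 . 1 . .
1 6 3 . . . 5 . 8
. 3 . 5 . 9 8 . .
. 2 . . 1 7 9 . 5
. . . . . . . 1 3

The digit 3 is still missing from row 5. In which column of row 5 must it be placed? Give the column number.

6

Consider where 3 can go in row 5.
R5C2 is out (column 2 already has a 3).
R5C3 is out (column 3 already has a 3).
R5C8 is out (column 8 already has a 3).
R5C9 is out (column 9 already has a 3).
So the only cell in row 5 that can hold 3 is R5C6.
That is column 6.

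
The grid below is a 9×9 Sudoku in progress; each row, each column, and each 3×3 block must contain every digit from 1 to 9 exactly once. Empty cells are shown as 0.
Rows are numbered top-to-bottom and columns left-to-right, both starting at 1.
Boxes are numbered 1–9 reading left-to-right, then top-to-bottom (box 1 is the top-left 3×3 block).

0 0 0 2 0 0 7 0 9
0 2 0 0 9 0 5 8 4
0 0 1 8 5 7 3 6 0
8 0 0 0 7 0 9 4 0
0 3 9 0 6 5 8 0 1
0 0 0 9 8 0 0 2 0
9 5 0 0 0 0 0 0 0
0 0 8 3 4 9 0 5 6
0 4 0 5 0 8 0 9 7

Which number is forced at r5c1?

2

Cell r5c1 itself could take any of {2, 4, 7} by direct elimination.
Consider where 2 can go in row 5.
r5c4 is out (column 4 already has a 2).
r5c8 is out (column 8 already has a 2).
So the only cell in row 5 that can hold 2 is r5c1.
Therefore r5c1 = 2.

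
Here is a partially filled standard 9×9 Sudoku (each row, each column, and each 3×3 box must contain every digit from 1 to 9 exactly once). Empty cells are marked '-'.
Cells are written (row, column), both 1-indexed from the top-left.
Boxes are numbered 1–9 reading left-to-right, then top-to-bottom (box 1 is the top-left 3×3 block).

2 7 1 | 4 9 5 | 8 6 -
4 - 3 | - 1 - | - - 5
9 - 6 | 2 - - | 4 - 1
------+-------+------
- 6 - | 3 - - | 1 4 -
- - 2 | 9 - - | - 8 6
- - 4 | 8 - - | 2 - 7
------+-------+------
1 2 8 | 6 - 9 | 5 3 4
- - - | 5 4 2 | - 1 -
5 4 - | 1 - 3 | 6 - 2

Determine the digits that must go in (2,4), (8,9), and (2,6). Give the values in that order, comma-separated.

7,8,6

For (2,4):
  Row 2 already contains {1, 3, 4, 5}.
  Column 4 already contains {1, 2, 3, 4, 5, 6, 8, 9}.
  Its 3×3 block (box 2) already contains {1, 2, 4, 5, 9}.
  The only value from 1–9 not eliminated is 7, so (2,4) = 7.
For (8,9):
  Consider where 8 can go in column 9.
  (1,9) is out (row 1 already has a 8).
  (4,9) is out (box 6 already has a 8).
  So the only cell in column 9 that can hold 8 is (8,9).
  So (8,9) = 8.
For (2,6):
  Consider where 6 can go in box 2.
  (2,4) is out (column 4 already has a 6).
  (3,5) is out (row 3 already has a 6).
  (3,6) is out (row 3 already has a 6).
  So the only cell in box 2 that can hold 6 is (2,6).
  So (2,6) = 6.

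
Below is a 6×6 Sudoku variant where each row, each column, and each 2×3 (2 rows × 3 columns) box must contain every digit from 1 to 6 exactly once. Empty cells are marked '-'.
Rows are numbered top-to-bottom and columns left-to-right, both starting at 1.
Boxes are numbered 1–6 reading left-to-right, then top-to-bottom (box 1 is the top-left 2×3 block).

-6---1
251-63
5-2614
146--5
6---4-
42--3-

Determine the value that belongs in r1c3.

4

Cell r1c3 itself could take any of {3, 4} by direct elimination.
Consider where 4 can go in column 3.
r5c3 is out (row 5 already has a 4).
r6c3 is out (row 6 already has a 4).
So the only cell in column 3 that can hold 4 is r1c3.
Therefore r1c3 = 4.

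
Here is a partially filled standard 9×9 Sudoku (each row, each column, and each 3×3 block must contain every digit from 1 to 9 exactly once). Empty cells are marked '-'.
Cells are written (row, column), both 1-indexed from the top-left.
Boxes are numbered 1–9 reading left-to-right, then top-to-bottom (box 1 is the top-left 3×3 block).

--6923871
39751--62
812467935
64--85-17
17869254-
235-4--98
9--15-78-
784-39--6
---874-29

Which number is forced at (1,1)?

4

Cell (1,1) itself could take any of {4, 5} by direct elimination.
Consider where 4 can go in column 1.
(9,1) is out (row 9 already has a 4).
So the only cell in column 1 that can hold 4 is (1,1).
Therefore (1,1) = 4.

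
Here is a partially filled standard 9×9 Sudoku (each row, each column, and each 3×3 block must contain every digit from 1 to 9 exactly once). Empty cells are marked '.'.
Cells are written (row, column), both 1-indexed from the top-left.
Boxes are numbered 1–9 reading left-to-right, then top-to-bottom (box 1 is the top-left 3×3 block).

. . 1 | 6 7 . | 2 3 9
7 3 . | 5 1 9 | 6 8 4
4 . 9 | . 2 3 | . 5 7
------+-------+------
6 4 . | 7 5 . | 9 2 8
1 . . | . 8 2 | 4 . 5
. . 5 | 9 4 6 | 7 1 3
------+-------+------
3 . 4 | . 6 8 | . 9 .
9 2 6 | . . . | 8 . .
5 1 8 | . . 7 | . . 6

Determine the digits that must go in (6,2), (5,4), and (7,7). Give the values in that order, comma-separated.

For (6,2):
  Row 6 already contains {1, 3, 4, 5, 6, 7, 9}.
  Column 2 already contains {1, 2, 3, 4}.
  Its 3×3 block (box 4) already contains {1, 4, 5, 6}.
  The only value from 1–9 not eliminated is 8, so (6,2) = 8.
For (5,4):
  Row 5 already contains {1, 2, 4, 5, 8}.
  Column 4 already contains {5, 6, 7, 9}.
  Its 3×3 block (box 5) already contains {2, 4, 5, 6, 7, 8, 9}.
  The only value from 1–9 not eliminated is 3, so (5,4) = 3.
For (7,7):
  Consider where 5 can go in column 7.
  (3,7) is out (row 3 already has a 5).
  (9,7) is out (row 9 already has a 5).
  So the only cell in column 7 that can hold 5 is (7,7).
  So (7,7) = 5.

8,3,5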